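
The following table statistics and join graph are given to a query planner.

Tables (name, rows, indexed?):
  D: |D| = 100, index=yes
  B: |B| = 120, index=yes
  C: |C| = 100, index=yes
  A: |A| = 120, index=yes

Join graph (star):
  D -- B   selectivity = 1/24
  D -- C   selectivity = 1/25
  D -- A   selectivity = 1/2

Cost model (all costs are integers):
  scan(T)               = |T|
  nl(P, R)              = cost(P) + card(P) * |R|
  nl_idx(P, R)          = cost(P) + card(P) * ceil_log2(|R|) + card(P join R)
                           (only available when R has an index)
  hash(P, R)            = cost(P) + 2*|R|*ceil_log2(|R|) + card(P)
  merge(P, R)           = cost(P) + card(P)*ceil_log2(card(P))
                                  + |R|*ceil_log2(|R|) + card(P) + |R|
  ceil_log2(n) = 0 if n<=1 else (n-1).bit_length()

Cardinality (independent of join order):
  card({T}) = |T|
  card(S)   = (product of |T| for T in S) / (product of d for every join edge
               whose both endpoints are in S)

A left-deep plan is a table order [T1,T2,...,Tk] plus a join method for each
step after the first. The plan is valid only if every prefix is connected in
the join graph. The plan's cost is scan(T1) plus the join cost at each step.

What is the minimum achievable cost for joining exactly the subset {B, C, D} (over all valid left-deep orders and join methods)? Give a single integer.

Selinger DP over subsets of {B,C,D}:
  {D}: scan cost=100, card=100
  {B}: scan cost=120, card=120
  {C}: scan cost=100, card=100
  {BD}: card=500; try (B,nl_idx)→1300, (D,nl_idx)→1460, (D,hash)→1640, (B,merge)→1860, (D,merge)→1880, (B,hash)→1880 …(+2); best=1300 via (B,nl_idx)
  {CD}: card=400; try (D,nl_idx)→1200, (C,nl_idx)→1200, (D,hash)→1600, (C,hash)→1600, (D,merge)→1700, (C,merge)→1700 …(+2); best=1200 via (D,nl_idx)
  {BCD}: card=2000; try (C,hash)→3200, (B,hash)→3280, (B,nl_idx)→6000, (B,merge)→6160, (C,nl_idx)→6800, (C,merge)→7100 …(+2); best=3200 via (C,hash)

3200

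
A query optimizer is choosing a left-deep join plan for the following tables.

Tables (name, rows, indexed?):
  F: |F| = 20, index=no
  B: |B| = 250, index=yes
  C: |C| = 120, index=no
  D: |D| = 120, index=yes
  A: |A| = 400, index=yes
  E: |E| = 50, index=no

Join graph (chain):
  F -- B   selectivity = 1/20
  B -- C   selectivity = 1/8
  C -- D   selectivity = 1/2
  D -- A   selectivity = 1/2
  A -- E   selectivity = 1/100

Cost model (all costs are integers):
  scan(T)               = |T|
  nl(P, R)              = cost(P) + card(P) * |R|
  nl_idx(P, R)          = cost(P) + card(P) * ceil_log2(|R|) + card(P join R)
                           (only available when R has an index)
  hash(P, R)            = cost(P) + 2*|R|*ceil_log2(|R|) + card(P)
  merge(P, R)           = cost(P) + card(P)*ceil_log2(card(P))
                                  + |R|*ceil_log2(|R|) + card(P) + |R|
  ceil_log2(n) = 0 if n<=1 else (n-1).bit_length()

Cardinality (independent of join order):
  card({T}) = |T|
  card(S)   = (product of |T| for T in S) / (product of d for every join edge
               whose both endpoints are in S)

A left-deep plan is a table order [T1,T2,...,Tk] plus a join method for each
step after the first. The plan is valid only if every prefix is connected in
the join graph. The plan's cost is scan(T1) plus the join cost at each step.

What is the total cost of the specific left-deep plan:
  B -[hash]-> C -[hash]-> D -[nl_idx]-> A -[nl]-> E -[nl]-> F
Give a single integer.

2747032610

step 1: scan B: cost=250, card=250
step 2: join C via hash
    card(P join C) = 250*120/(8) = 3750
    cost = 250 + 2*120*7 + 250 = 2180
step 3: join D via hash
    card(P join D) = 3750*120/(2) = 225000
    cost = 2180 + 2*120*7 + 3750 = 7610
step 4: join A via nl_idx
    card(P join A) = 225000*400/(2) = 45000000
    cost = 7610 + 225000*9 + 45000000 = 47032610
step 5: join E via nl
    card(P join E) = 45000000*50/(100) = 22500000
    cost = 47032610 + 45000000*50 = 2297032610
step 6: join F via nl
    card(P join F) = 22500000*20/(20) = 22500000
    cost = 2297032610 + 22500000*20 = 2747032610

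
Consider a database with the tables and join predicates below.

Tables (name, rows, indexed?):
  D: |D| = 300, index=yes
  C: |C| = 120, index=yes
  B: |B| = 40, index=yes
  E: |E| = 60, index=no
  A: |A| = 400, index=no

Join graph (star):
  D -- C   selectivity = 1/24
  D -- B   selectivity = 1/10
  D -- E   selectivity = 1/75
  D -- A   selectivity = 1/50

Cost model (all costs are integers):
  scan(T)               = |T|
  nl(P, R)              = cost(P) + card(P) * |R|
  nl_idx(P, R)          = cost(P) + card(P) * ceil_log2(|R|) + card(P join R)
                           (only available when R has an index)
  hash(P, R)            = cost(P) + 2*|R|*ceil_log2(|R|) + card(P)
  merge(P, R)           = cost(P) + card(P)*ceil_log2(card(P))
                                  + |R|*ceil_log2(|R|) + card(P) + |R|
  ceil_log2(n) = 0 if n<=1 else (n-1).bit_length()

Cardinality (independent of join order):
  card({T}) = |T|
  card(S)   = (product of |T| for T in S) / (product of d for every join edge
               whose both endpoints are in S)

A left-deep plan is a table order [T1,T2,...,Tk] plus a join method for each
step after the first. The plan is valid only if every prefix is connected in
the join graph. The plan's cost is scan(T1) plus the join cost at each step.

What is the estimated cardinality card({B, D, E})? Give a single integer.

Tables in S: B(40), D(300), E(60)
Edges inside S: D-B(d=10), D-E(d=75)
numerator = 40 * 300 * 60 = 720000
denominator = 10 * 75 = 750
card(S) = 720000 / 750 = 960

960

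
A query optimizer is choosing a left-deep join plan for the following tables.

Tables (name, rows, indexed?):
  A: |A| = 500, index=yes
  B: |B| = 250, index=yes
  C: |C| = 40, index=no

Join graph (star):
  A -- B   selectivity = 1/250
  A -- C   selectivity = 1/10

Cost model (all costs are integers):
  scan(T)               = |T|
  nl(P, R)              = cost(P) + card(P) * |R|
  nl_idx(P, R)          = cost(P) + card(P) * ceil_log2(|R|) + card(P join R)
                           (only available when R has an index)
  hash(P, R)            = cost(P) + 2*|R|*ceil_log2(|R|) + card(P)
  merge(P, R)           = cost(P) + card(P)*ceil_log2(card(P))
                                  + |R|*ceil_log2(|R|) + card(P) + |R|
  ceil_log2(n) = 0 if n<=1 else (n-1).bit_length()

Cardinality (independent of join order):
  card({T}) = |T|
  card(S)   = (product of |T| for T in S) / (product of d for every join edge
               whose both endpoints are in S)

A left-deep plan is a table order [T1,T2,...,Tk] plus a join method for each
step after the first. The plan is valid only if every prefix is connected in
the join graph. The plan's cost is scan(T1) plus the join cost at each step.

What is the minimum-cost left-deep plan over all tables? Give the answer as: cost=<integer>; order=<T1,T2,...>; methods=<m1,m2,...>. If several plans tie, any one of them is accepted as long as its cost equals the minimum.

cost=3980; order=B,A,C; methods=nl_idx,hash

Selinger DP (subsets sized 1..n):
  {A}: scan cost=500, card=500
  {B}: scan cost=250, card=250
  {C}: scan cost=40, card=40
  {AB}: card=500; try (A,nl_idx)→3000, (B,hash)→5000, (B,nl_idx)→5000, (A,merge)→7500, (B,merge)→7750, (A,hash)→9500 …(+2); best=3000 via (A,nl_idx)
  {AC}: card=2000; try (C,hash)→1480, (A,nl_idx)→2400, (A,merge)→5320, (C,merge)→5780, (A,hash)→9080, (A,nl)→20040 …(+1); best=1480 via (C,hash)
  {ABC}: card=2000; try (C,hash)→3980, (B,hash)→7480, (C,merge)→8280, (B,nl_idx)→19480, (C,nl)→23000, (B,merge)→27730 …(+1); best=3980 via (C,hash)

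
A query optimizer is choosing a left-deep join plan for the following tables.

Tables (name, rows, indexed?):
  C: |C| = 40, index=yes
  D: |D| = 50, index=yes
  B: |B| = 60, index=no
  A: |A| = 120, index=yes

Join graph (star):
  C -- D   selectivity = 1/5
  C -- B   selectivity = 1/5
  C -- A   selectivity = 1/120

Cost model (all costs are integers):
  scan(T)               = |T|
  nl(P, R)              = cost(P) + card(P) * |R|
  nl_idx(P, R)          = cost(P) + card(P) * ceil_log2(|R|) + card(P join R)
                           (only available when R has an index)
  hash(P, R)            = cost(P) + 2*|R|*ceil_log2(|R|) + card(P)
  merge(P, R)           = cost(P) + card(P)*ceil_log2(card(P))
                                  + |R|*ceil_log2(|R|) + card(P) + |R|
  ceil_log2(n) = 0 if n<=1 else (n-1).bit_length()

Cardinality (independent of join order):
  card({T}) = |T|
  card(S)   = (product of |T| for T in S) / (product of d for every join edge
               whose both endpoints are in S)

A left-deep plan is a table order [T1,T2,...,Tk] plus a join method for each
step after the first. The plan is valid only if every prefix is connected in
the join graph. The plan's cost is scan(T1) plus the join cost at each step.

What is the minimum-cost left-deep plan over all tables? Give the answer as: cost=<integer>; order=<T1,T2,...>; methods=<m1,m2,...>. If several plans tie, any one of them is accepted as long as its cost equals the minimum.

cost=2110; order=C,A,D,B; methods=nl_idx,merge,hash

Selinger DP (subsets sized 1..n):
  {C}: scan cost=40, card=40
  {D}: scan cost=50, card=50
  {B}: scan cost=60, card=60
  {A}: scan cost=120, card=120
  {CD}: card=400; try (C,hash)→580, (D,merge)→670, (D,hash)→680, (D,nl_idx)→680, (C,merge)→680, (C,nl_idx)→750 …(+2); best=580 via (C,hash)
  {BC}: card=480; try (C,hash)→600, (B,merge)→740, (C,merge)→760, (B,hash)→800, (C,nl_idx)→900, (B,nl)→2440 …(+1); best=600 via (C,hash)
  {AC}: card=40; try (A,nl_idx)→360, (C,hash)→720, (C,nl_idx)→880, (A,merge)→1280, (C,merge)→1360, (A,hash)→1760 …(+2); best=360 via (A,nl_idx)
  {BCD}: card=4800; try (D,hash)→1680, (B,hash)→1700, (B,merge)→5000, (D,merge)→5750, (D,nl_idx)→8280, (B,nl)→24580 …(+1); best=1680 via (D,hash)
  {ACD}: card=400; try (D,merge)→990, (D,hash)→1000, (D,nl_idx)→1000, (D,nl)→2360, (A,hash)→2660, (A,nl_idx)→3780 …(+2); best=990 via (D,merge)
  {ABC}: card=480; try (B,merge)→1060, (B,hash)→1120, (B,nl)→2760, (A,hash)→2760, (A,nl_idx)→4440, (A,merge)→6360 …(+1); best=1060 via (B,merge)
  {ABCD}: card=4800; try (B,hash)→2110, (D,hash)→2140, (B,merge)→5410, (D,merge)→6210, (A,hash)→8160, (D,nl_idx)→8740 …(+5); best=2110 via (B,hash)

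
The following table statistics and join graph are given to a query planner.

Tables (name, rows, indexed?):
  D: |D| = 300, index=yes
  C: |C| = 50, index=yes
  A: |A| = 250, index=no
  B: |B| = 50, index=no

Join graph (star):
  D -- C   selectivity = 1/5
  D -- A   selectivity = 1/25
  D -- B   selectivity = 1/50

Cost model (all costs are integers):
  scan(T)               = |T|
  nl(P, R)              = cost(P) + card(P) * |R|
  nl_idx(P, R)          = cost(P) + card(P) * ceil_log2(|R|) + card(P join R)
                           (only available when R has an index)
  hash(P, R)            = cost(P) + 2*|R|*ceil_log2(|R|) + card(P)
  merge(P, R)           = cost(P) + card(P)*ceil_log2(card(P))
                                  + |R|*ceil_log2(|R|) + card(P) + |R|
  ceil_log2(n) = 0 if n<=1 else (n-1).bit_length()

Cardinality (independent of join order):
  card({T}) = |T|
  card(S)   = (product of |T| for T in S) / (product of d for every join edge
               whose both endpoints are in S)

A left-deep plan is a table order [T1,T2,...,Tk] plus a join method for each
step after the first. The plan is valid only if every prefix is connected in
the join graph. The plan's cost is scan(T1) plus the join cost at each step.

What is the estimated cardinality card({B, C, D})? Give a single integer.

3000

Tables in S: B(50), C(50), D(300)
Edges inside S: D-C(d=5), D-B(d=50)
numerator = 50 * 50 * 300 = 750000
denominator = 5 * 50 = 250
card(S) = 750000 / 250 = 3000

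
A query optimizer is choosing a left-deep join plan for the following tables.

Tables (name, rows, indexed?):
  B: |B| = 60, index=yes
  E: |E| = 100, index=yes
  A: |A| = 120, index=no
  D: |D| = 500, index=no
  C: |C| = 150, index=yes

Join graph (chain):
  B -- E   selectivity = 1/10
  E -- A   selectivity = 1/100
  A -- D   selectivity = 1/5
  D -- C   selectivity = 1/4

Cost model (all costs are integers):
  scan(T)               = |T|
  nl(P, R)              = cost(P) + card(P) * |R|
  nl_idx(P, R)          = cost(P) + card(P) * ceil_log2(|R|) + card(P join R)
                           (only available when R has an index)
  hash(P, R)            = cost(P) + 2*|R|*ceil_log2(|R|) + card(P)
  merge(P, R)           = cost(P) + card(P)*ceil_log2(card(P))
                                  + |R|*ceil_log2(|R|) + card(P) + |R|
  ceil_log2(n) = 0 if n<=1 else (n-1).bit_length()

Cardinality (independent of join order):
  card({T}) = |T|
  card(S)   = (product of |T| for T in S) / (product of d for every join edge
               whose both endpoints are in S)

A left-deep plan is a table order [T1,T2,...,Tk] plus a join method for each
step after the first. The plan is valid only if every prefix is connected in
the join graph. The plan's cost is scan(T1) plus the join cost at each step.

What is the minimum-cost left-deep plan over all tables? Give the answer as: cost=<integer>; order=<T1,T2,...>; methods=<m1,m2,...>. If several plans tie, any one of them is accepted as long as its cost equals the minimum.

Selinger DP (subsets sized 1..n):
  {B}: scan cost=60, card=60
  {E}: scan cost=100, card=100
  {A}: scan cost=120, card=120
  {D}: scan cost=500, card=500
  {C}: scan cost=150, card=150
  {BE}: card=600; try (B,hash)→920, (E,nl_idx)→1080, (E,merge)→1280, (B,nl_idx)→1300, (B,merge)→1320, (E,hash)→1520 …(+2); best=920 via (B,hash)
  {AE}: card=120; try (E,nl_idx)→1080, (E,hash)→1640, (A,merge)→1860, (E,merge)→1880, (A,hash)→1880, (A,nl)→12100 …(+1); best=1080 via (E,nl_idx)
  {AD}: card=12000; try (A,hash)→2680, (D,merge)→6080, (A,merge)→6460, (D,hash)→9240, (D,nl)→60120, (A,nl)→60500; best=2680 via (A,hash)
  {CD}: card=18750; try (C,hash)→3400, (D,merge)→6500, (C,merge)→6850, (D,hash)→9300, (C,nl_idx)→23250, (D,nl)→75150 …(+1); best=3400 via (C,hash)
  {ABE}: card=720; try (B,hash)→1920, (B,merge)→2460, (B,nl_idx)→2520, (A,hash)→3200, (B,nl)→8280, (A,merge)→8480 …(+1); best=1920 via (B,hash)
  {ADE}: card=12000; try (D,merge)→7040, (D,hash)→10200, (E,hash)→16080, (D,nl)→61080, (E,nl_idx)→98680, (E,merge)→183480 …(+1); best=7040 via (D,merge)
  {ACD}: card=450000; try (C,hash)→17080, (A,hash)→23830, (C,merge)→184030, (A,merge)→304360, (C,nl_idx)→548680, (C,nl)→1802680 …(+1); best=17080 via (C,hash)
  {ABDE}: card=72000; try (D,hash)→11640, (D,merge)→14840, (B,hash)→19760, (B,nl_idx)→151040, (B,merge)→187460, (D,nl)→361920 …(+1); best=11640 via (D,hash)
  {ACDE}: card=450000; try (C,hash)→21440, (C,merge)→188390, (E,hash)→468480, (C,nl_idx)→553040, (C,nl)→1807040, (E,nl_idx)→3617080 …(+2); best=21440 via (C,hash)
  {ABCDE}: card=2700000; try (C,hash)→86040, (B,hash)→472160, (C,merge)→1308990, (C,nl_idx)→3287640, (B,nl_idx)→5421440, (B,merge)→9021860 …(+2); best=86040 via (C,hash)

cost=86040; order=A,E,B,D,C; methods=nl_idx,hash,hash,hash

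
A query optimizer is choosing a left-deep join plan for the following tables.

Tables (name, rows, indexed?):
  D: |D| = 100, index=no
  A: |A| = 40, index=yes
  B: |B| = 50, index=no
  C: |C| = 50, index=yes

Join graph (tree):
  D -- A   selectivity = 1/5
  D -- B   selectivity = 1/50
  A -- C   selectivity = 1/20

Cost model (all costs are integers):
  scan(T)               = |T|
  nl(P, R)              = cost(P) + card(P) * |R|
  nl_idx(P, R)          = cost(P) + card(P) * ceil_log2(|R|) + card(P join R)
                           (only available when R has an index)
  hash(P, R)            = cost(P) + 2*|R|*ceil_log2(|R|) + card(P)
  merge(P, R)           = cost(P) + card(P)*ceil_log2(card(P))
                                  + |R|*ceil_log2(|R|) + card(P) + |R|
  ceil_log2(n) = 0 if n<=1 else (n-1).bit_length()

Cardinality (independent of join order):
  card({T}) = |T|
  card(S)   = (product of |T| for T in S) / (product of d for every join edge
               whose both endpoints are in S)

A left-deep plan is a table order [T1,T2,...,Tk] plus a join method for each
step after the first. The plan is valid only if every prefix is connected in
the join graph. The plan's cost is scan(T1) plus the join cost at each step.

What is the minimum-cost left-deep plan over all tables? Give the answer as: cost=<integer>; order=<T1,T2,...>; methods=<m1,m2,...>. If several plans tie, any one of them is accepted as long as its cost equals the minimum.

Selinger DP (subsets sized 1..n):
  {D}: scan cost=100, card=100
  {A}: scan cost=40, card=40
  {B}: scan cost=50, card=50
  {C}: scan cost=50, card=50
  {AD}: card=800; try (A,hash)→680, (D,merge)→1120, (A,merge)→1180, (D,hash)→1480, (A,nl_idx)→1500, (D,nl)→4040 …(+1); best=680 via (A,hash)
  {BD}: card=100; try (B,hash)→800, (D,merge)→1200, (B,merge)→1250, (D,hash)→1500, (D,nl)→5050, (B,nl)→5100; best=800 via (B,hash)
  {AC}: card=100; try (C,nl_idx)→380, (A,nl_idx)→450, (A,hash)→580, (C,merge)→670, (C,hash)→680, (A,merge)→680 …(+2); best=380 via (C,nl_idx)
  {ABD}: card=800; try (A,hash)→1380, (A,merge)→1880, (B,hash)→2080, (A,nl_idx)→2200, (A,nl)→4800, (B,merge)→9830 …(+1); best=1380 via (A,hash)
  {ACD}: card=2000; try (D,hash)→1880, (D,merge)→1980, (C,hash)→2080, (C,nl_idx)→7480, (C,merge)→9830, (D,nl)→10380 …(+1); best=1880 via (D,hash)
  {ABCD}: card=2000; try (C,hash)→2780, (B,hash)→4480, (C,nl_idx)→8180, (C,merge)→10530, (B,merge)→26230, (C,nl)→41380 …(+1); best=2780 via (C,hash)

cost=2780; order=D,B,A,C; methods=hash,hash,hash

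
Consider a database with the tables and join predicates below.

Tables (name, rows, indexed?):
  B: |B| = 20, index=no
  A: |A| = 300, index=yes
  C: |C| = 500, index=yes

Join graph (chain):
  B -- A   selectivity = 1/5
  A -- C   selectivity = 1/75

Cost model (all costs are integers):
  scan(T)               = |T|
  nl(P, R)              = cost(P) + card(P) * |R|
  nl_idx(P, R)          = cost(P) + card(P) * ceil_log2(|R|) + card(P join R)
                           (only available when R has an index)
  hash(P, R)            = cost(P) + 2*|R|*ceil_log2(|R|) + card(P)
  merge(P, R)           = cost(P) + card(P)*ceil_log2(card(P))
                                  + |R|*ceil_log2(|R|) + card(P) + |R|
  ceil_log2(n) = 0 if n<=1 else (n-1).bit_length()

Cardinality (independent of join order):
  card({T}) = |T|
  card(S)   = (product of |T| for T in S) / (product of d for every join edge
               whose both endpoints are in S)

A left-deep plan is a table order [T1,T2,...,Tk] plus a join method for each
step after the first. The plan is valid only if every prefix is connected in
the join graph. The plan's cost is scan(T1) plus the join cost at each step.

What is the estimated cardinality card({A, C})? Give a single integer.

2000

Tables in S: A(300), C(500)
Edges inside S: A-C(d=75)
numerator = 300 * 500 = 150000
denominator = 75 = 75
card(S) = 150000 / 75 = 2000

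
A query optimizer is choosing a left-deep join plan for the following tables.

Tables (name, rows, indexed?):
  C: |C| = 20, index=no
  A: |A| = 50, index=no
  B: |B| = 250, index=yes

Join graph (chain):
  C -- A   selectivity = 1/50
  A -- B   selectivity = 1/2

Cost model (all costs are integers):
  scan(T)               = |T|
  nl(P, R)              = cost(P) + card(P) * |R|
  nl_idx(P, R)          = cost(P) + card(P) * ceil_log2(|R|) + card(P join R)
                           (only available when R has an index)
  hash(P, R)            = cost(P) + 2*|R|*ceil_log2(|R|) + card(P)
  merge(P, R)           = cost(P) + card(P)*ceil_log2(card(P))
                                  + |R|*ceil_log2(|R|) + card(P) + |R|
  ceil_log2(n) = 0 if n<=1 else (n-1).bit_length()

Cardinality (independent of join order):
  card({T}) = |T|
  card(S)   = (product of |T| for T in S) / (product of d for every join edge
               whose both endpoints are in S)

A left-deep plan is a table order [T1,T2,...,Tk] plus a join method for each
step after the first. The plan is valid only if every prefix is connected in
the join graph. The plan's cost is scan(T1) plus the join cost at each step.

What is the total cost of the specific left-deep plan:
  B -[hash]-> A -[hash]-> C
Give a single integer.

7550

step 1: scan B: cost=250, card=250
step 2: join A via hash
    card(P join A) = 250*50/(2) = 6250
    cost = 250 + 2*50*6 + 250 = 1100
step 3: join C via hash
    card(P join C) = 6250*20/(50) = 2500
    cost = 1100 + 2*20*5 + 6250 = 7550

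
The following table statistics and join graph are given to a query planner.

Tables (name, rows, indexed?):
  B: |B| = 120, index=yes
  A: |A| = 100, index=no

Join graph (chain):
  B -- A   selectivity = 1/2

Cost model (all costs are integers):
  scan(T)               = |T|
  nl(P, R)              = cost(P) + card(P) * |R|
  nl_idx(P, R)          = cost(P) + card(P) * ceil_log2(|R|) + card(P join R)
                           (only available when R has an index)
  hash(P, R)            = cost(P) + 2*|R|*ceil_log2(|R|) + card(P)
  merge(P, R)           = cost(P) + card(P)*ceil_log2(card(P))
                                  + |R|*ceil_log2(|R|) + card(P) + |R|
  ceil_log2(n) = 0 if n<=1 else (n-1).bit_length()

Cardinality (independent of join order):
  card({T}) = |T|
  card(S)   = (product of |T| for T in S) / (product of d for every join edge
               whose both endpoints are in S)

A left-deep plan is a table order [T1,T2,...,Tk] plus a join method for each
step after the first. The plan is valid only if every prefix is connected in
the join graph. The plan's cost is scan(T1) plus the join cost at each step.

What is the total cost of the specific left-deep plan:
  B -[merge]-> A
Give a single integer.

step 1: scan B: cost=120, card=120
step 2: join A via merge
    card(P join A) = 120*100/(2) = 6000
    cost = 120 + 120*7 + 100*7 + 120 + 100 = 1880

1880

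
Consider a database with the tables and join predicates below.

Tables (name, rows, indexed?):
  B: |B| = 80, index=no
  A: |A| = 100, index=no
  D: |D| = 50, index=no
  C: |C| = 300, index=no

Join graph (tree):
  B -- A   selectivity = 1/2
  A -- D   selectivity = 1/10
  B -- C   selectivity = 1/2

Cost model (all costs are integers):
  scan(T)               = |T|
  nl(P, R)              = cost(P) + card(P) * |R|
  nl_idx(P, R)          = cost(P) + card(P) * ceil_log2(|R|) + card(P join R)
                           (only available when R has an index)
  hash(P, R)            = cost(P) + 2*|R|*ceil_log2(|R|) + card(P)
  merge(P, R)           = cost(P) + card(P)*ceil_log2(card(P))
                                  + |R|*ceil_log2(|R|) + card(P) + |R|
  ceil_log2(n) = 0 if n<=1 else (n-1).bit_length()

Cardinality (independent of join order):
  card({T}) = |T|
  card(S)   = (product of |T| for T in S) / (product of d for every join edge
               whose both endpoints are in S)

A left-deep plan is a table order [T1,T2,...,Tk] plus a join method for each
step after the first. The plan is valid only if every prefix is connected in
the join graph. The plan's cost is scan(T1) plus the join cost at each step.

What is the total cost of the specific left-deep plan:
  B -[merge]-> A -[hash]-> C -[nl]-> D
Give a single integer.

step 1: scan B: cost=80, card=80
step 2: join A via merge
    card(P join A) = 80*100/(2) = 4000
    cost = 80 + 80*7 + 100*7 + 80 + 100 = 1520
step 3: join C via hash
    card(P join C) = 4000*300/(2) = 600000
    cost = 1520 + 2*300*9 + 4000 = 10920
step 4: join D via nl
    card(P join D) = 600000*50/(10) = 3000000
    cost = 10920 + 600000*50 = 30010920

30010920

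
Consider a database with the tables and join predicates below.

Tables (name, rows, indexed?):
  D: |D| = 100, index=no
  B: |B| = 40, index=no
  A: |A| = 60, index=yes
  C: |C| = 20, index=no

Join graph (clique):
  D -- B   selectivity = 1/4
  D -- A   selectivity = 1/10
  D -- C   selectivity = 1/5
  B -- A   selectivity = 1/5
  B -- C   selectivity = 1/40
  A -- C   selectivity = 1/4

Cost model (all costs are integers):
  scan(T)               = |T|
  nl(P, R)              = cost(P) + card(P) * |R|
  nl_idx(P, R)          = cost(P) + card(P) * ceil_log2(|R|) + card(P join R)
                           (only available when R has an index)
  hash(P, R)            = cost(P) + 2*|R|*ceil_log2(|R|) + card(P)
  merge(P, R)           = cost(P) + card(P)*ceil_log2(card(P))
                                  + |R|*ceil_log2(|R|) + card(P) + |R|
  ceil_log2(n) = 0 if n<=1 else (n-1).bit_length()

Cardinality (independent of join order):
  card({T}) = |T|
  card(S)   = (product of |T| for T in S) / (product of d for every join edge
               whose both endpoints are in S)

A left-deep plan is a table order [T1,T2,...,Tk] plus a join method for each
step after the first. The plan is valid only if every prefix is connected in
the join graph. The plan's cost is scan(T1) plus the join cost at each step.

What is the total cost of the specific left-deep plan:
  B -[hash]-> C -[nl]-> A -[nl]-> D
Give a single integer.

7480

step 1: scan B: cost=40, card=40
step 2: join C via hash
    card(P join C) = 40*20/(40) = 20
    cost = 40 + 2*20*5 + 40 = 280
step 3: join A via nl
    card(P join A) = 20*60/(5*4) = 60
    cost = 280 + 20*60 = 1480
step 4: join D via nl
    card(P join D) = 60*100/(4*10*5) = 30
    cost = 1480 + 60*100 = 7480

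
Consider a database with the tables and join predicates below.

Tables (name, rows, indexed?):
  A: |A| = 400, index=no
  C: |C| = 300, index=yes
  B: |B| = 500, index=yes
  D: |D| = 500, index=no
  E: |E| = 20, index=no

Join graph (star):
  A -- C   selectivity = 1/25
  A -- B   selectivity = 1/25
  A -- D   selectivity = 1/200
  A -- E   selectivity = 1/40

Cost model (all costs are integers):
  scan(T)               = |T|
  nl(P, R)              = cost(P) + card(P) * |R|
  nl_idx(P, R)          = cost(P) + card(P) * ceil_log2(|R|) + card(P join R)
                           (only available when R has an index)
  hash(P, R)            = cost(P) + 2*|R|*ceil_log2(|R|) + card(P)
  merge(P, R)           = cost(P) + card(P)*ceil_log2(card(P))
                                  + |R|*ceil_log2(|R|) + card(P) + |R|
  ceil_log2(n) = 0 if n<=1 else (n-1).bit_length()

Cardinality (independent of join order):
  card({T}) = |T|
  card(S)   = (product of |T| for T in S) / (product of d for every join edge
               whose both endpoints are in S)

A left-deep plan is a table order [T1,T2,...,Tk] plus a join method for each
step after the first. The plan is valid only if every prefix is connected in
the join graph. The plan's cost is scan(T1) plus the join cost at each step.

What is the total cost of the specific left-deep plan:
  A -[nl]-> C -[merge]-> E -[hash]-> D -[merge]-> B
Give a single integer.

step 1: scan A: cost=400, card=400
step 2: join C via nl
    card(P join C) = 400*300/(25) = 4800
    cost = 400 + 400*300 = 120400
step 3: join E via merge
    card(P join E) = 4800*20/(40) = 2400
    cost = 120400 + 4800*13 + 20*5 + 4800 + 20 = 187720
step 4: join D via hash
    card(P join D) = 2400*500/(200) = 6000
    cost = 187720 + 2*500*9 + 2400 = 199120
step 5: join B via merge
    card(P join B) = 6000*500/(25) = 120000
    cost = 199120 + 6000*13 + 500*9 + 6000 + 500 = 288120

288120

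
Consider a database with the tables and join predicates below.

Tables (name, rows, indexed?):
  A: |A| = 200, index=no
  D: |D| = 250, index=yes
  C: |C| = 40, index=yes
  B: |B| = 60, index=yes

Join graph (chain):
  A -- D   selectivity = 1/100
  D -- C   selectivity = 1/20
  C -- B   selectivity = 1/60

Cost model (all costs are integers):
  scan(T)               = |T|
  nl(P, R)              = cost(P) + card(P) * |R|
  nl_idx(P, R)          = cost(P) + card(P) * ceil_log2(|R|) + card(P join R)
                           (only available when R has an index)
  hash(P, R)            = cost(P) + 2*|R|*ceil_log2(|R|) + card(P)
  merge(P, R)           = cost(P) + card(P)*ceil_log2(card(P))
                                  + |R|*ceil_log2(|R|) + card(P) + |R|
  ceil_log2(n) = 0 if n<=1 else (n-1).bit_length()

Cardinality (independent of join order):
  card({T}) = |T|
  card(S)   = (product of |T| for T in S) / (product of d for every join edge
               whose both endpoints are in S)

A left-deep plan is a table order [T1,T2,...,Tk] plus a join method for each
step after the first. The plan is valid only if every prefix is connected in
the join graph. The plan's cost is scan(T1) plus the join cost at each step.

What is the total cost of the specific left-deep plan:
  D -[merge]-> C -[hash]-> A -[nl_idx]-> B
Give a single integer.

13480

step 1: scan D: cost=250, card=250
step 2: join C via merge
    card(P join C) = 250*40/(20) = 500
    cost = 250 + 250*8 + 40*6 + 250 + 40 = 2780
step 3: join A via hash
    card(P join A) = 500*200/(100) = 1000
    cost = 2780 + 2*200*8 + 500 = 6480
step 4: join B via nl_idx
    card(P join B) = 1000*60/(60) = 1000
    cost = 6480 + 1000*6 + 1000 = 13480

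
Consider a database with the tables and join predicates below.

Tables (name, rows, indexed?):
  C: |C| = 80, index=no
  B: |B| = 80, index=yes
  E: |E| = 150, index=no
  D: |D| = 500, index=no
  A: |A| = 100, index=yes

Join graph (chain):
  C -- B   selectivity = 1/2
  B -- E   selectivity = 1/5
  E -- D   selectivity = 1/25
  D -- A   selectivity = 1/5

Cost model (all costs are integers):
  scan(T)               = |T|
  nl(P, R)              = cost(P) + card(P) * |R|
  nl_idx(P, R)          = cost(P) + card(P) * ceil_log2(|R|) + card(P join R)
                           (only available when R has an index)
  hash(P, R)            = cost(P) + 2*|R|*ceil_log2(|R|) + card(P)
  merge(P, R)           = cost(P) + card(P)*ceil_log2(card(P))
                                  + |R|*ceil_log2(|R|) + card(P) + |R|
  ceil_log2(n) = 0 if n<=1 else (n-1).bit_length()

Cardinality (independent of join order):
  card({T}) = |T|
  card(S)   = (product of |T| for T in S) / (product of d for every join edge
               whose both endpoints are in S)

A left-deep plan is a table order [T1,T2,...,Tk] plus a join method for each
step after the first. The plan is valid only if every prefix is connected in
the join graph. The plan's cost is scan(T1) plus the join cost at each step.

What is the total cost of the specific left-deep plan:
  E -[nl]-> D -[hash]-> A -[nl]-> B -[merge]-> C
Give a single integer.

25040190

step 1: scan E: cost=150, card=150
step 2: join D via nl
    card(P join D) = 150*500/(25) = 3000
    cost = 150 + 150*500 = 75150
step 3: join A via hash
    card(P join A) = 3000*100/(5) = 60000
    cost = 75150 + 2*100*7 + 3000 = 79550
step 4: join B via nl
    card(P join B) = 60000*80/(5) = 960000
    cost = 79550 + 60000*80 = 4879550
step 5: join C via merge
    card(P join C) = 960000*80/(2) = 38400000
    cost = 4879550 + 960000*20 + 80*7 + 960000 + 80 = 25040190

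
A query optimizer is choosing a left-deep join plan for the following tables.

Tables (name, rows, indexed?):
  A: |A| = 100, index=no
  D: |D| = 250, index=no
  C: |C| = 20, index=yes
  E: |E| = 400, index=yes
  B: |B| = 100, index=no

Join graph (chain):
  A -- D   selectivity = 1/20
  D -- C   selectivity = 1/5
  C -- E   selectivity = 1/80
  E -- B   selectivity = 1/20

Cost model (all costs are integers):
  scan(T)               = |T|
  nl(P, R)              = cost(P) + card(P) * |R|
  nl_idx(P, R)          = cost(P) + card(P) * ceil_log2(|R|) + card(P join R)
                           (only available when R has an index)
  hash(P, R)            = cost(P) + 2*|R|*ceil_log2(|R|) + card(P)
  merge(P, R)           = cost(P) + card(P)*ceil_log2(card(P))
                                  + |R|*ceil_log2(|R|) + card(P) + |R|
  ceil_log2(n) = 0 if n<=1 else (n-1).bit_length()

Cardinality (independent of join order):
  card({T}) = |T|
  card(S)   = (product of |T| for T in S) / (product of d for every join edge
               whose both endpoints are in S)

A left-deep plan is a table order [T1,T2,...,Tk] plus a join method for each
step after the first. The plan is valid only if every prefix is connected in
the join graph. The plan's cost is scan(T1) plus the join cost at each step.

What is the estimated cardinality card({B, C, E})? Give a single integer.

Tables in S: B(100), C(20), E(400)
Edges inside S: C-E(d=80), E-B(d=20)
numerator = 100 * 20 * 400 = 800000
denominator = 80 * 20 = 1600
card(S) = 800000 / 1600 = 500

500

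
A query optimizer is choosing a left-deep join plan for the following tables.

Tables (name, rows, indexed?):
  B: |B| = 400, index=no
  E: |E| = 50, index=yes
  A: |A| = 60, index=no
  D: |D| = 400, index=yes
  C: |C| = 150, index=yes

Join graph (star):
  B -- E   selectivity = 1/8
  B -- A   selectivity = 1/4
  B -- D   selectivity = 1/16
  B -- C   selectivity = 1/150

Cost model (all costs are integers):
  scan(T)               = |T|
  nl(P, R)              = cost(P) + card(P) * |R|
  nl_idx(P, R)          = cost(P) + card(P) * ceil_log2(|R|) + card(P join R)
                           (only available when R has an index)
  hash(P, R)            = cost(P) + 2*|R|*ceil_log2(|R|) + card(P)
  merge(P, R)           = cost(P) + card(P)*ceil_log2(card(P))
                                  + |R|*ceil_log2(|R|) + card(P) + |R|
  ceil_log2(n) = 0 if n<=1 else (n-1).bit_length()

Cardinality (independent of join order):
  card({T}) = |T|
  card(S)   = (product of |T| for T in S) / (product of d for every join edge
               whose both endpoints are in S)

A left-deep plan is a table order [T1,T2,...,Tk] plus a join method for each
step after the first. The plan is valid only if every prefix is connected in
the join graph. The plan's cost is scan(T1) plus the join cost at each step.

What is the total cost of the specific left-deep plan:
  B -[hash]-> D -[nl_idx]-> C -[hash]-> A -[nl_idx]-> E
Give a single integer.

step 1: scan B: cost=400, card=400
step 2: join D via hash
    card(P join D) = 400*400/(16) = 10000
    cost = 400 + 2*400*9 + 400 = 8000
step 3: join C via nl_idx
    card(P join C) = 10000*150/(150) = 10000
    cost = 8000 + 10000*8 + 10000 = 98000
step 4: join A via hash
    card(P join A) = 10000*60/(4) = 150000
    cost = 98000 + 2*60*6 + 10000 = 108720
step 5: join E via nl_idx
    card(P join E) = 150000*50/(8) = 937500
    cost = 108720 + 150000*6 + 937500 = 1946220

1946220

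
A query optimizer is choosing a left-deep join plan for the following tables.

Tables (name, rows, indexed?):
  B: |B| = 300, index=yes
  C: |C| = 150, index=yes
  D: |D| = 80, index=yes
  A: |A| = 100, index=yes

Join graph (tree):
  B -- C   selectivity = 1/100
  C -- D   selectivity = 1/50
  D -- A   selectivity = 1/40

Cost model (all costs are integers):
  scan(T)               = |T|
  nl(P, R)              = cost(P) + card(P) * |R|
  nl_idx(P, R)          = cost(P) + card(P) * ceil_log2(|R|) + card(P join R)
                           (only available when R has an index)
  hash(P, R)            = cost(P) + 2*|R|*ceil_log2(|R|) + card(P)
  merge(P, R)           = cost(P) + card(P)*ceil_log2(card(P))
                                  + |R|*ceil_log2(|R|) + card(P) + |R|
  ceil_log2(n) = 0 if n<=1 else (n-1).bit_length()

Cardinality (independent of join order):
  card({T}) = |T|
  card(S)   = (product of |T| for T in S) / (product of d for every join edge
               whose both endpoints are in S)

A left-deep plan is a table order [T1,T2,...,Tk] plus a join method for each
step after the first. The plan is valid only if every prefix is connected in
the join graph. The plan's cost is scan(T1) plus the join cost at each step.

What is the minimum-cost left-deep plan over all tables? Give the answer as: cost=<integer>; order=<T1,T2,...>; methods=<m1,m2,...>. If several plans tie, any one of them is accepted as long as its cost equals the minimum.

Selinger DP (subsets sized 1..n):
  {B}: scan cost=300, card=300
  {C}: scan cost=150, card=150
  {D}: scan cost=80, card=80
  {A}: scan cost=100, card=100
  {BC}: card=450; try (B,nl_idx)→1950, (C,hash)→3000, (C,nl_idx)→3150, (B,merge)→4500, (C,merge)→4650, (B,hash)→5700 …(+2); best=1950 via (B,nl_idx)
  {CD}: card=240; try (C,nl_idx)→960, (D,hash)→1420, (D,nl_idx)→1440, (C,merge)→2070, (D,merge)→2140, (C,hash)→2560 …(+2); best=960 via (C,nl_idx)
  {AD}: card=200; try (A,nl_idx)→840, (D,nl_idx)→1000, (D,hash)→1320, (A,merge)→1520, (D,merge)→1540, (A,hash)→1560 …(+2); best=840 via (A,nl_idx)
  {BCD}: card=720; try (D,hash)→3520, (B,nl_idx)→3840, (D,nl_idx)→5820, (B,merge)→6120, (B,hash)→6600, (D,merge)→7090 …(+2); best=3520 via (D,hash)
  {ACD}: card=600; try (A,hash)→2600, (C,nl_idx)→3040, (A,nl_idx)→3240, (C,hash)→3440, (A,merge)→3920, (C,merge)→3990 …(+2); best=2600 via (A,hash)
  {ABCD}: card=1800; try (A,hash)→5640, (B,hash)→8600, (B,nl_idx)→9800, (A,nl_idx)→10360, (B,merge)→12200, (A,merge)→12240 …(+2); best=5640 via (A,hash)

cost=5640; order=C,B,D,A; methods=nl_idx,hash,hash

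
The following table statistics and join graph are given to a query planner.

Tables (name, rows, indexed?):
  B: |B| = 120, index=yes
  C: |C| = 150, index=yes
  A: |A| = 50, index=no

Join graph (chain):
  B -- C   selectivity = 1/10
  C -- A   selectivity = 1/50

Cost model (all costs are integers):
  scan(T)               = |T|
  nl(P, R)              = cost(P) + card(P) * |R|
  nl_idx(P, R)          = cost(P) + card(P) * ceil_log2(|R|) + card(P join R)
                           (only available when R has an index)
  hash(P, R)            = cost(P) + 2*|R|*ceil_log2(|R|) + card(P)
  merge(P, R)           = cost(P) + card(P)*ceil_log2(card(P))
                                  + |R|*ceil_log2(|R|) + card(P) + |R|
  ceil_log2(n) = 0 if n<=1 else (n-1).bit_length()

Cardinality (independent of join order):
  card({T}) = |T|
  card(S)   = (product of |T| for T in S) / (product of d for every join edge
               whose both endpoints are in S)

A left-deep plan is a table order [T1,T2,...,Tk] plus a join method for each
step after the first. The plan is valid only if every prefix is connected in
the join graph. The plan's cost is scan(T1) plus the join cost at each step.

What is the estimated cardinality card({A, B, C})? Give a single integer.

1800

Tables in S: A(50), B(120), C(150)
Edges inside S: B-C(d=10), C-A(d=50)
numerator = 50 * 120 * 150 = 900000
denominator = 10 * 50 = 500
card(S) = 900000 / 500 = 1800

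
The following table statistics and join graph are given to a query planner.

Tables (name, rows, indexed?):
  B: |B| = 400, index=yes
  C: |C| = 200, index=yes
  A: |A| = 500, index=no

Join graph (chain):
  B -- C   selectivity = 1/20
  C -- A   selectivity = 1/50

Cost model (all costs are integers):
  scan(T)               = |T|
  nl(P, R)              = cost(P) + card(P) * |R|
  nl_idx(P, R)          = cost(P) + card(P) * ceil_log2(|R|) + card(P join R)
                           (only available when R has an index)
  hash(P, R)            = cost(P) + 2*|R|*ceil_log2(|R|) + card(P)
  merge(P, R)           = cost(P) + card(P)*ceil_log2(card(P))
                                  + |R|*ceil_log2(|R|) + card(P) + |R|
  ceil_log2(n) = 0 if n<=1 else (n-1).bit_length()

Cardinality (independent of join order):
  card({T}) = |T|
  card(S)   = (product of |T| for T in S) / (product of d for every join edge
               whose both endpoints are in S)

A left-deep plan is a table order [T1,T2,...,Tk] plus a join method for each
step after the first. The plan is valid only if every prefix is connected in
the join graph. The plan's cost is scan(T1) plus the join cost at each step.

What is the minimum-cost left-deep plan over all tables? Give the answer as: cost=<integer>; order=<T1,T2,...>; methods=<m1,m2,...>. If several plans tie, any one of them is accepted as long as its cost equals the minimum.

cost=13400; order=A,C,B; methods=hash,hash

Selinger DP (subsets sized 1..n):
  {B}: scan cost=400, card=400
  {C}: scan cost=200, card=200
  {A}: scan cost=500, card=500
  {BC}: card=4000; try (C,hash)→4000, (B,merge)→6000, (B,nl_idx)→6000, (C,merge)→6200, (C,nl_idx)→7600, (B,hash)→7600 …(+2); best=4000 via (C,hash)
  {AC}: card=2000; try (C,hash)→4200, (C,nl_idx)→6500, (A,merge)→7000, (C,merge)→7300, (A,hash)→9400, (A,nl)→100200 …(+1); best=4200 via (C,hash)
  {ABC}: card=40000; try (B,hash)→13400, (A,hash)→17000, (B,merge)→32200, (A,merge)→61000, (B,nl_idx)→62200, (B,nl)→804200 …(+1); best=13400 via (B,hash)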